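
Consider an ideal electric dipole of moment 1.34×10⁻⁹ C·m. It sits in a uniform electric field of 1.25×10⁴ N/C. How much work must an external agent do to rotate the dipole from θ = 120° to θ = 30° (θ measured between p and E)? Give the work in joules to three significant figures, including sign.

W ≈ -2.29×10⁻⁵ J

W_ext = ΔU = U(θ₂) − U(θ₁) = −pE cosθ₂ − (−pE cosθ₁) = pE(cosθ₁ − cosθ₂).
W = (1.34×10⁻⁹)(1.25×10⁴)·(cos120° − cos30°) = (1.675×10⁻⁵)·(-1.3660) = -2.288×10⁻⁵ J.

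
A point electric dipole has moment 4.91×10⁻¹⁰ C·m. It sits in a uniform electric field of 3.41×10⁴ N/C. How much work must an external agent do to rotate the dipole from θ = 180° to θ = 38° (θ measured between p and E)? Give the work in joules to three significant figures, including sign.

W_ext = ΔU = U(θ₂) − U(θ₁) = −pE cosθ₂ − (−pE cosθ₁) = pE(cosθ₁ − cosθ₂).
W = (4.91×10⁻¹⁰)(3.41×10⁴)·(cos180° − cos38°) = (1.674×10⁻⁵)·(-1.7880) = -2.994×10⁻⁵ J.

W ≈ -2.99×10⁻⁵ J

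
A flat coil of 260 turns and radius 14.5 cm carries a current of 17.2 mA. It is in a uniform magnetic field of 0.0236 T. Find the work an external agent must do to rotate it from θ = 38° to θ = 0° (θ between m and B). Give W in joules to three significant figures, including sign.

W ≈ -0.00148 J

m = NIA = NIπa² = 260·(0.0172)·π·(0.145)² = 0.2954 A·m².
W_ext = ΔU = −mB cosθ₂ + mB cosθ₁ = mB(cosθ₁ − cosθ₂).
W = (0.2954)(0.0236)·(cos38° − cos0°) = (0.006971)·(-0.2120) = -0.001478 J.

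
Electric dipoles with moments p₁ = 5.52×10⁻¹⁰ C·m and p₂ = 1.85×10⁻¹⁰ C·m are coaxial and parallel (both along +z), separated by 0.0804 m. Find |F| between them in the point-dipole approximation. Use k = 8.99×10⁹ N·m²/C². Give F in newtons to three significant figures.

On-axis field of dipole 1 at distance r: E = 2kp₁/r³. Force on dipole 2 is F = p₂·dE/dr (gradient along axis).
dE/dr = −6kp₁/r⁴, so |F| = 6kp₁p₂/r⁴ (attractive for aligned moments).
F = 6(8.99×10⁹)(5.52×10⁻¹⁰)(1.85×10⁻¹⁰)/(0.0804)⁴ = 1.318×10⁻⁴ N.

F ≈ 1.32×10⁻⁴ N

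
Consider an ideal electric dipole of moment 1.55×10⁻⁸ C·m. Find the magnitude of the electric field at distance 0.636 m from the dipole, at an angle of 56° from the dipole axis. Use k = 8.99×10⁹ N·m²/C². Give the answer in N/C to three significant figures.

At angle θ the dipole field magnitude is E = (kp/r³)·√(1 + 3cos²θ).
kp/r³ = (8.99×10⁹)(1.55×10⁻⁸) / (0.636)³ = 541.7 N/C.
√(1 + 3cos²56°) = √(1 + 3·0.3127) = √1.9381 ≈ 1.3922.
E ≈ 541.7 × 1.392 = 754.1 N/C.

E ≈ 754 N/C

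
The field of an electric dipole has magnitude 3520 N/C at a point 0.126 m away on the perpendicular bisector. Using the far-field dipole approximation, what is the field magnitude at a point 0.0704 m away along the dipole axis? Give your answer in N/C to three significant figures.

Dipole fields scale as 1/r³ in the far field.
The axial field is twice the equatorial field at the same r, so the geometry factor is 2/1.
E₂ = E₁ · (2/1) · (r₁/r₂)³ = 3520 · 2 · (0.126/0.0704)³.
(r₁/r₂)³ = (1.79)³ = 5.733.
E₂ ≈ 4.036×10⁴ N/C.

E ≈ 4.04×10⁴ N/C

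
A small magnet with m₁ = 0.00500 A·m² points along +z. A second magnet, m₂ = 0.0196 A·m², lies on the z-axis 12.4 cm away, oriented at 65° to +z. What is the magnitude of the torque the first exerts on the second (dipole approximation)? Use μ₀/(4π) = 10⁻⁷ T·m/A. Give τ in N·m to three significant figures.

Dipole B is on the axis of dipole A, so B₁ there is axial: B₁ = (μ₀/4π)·2m₁/r³ along +z.
B₁ = 2(10⁻⁷)(0.00500)/(0.124)³ = 5.245×10⁻⁷ T.
τ = m₂ B₁ sinθ.
τ = (0.0196)(5.245×10⁻⁷)·sin65° = 9.317×10⁻⁹ N·m.

τ ≈ 9.32×10⁻⁹ N·m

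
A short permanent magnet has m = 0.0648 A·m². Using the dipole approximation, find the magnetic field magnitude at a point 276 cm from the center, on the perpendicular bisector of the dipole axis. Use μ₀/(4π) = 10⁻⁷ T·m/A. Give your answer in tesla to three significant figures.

B ≈ 3.08×10⁻¹⁰ T

In the equatorial plane B = (μ₀/4π)·m/r³ (half the axial value).
B = (10⁻⁷)·(0.0648) / (2.76)³ = 3.082×10⁻¹⁰ T.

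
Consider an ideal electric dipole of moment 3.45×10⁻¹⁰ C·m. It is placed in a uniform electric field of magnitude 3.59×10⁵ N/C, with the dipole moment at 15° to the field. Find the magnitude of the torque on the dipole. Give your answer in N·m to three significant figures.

τ ≈ 3.21×10⁻⁵ N·m

Torque on an electric dipole: τ = pE sinθ.
τ = (3.45×10⁻¹⁰)(3.59×10⁵)·sin15° = 3.206×10⁻⁵ N·m.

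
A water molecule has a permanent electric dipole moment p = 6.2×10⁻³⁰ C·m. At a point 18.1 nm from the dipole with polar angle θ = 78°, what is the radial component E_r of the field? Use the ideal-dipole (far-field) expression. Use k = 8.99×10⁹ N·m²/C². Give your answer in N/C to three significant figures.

E_r ≈ 3910 N/C

For a dipole, E_r = (2kp cosθ)/r³.
kp/r³ = (8.99×10⁹)(6.20×10⁻³⁰)/(1.81×10⁻⁸)³ = 9400 N/C.
E_r = 2·9400·cos78° = 3909 N/C.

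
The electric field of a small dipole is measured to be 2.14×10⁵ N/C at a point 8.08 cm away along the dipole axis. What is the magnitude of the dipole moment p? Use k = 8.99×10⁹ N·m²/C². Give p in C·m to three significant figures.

On axis E = 2kp/r³, so p = Er³/(2k).
p = (2.14×10⁵)·(0.0808)³ / (2·8.99×10⁹) = 6.279×10⁻⁹ C·m.

p ≈ 6.28×10⁻⁹ C·m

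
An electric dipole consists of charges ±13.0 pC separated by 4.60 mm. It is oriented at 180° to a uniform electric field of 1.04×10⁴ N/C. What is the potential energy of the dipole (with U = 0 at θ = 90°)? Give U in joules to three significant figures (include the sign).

U ≈ 6.22×10⁻¹⁰ J

Dipole moment p = qd = (1.30×10⁻¹¹ C)(0.00460 m) = 5.98×10⁻¹⁴ C·m.
U = −p·E = −pE cosθ.
U = −(5.98×10⁻¹⁴)(1.04×10⁴)·cos180° = 6.219×10⁻¹⁰ J.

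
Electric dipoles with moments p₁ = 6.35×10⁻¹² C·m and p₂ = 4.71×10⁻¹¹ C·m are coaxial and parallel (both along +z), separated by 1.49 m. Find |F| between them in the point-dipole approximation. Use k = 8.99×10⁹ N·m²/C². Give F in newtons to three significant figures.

On-axis field of dipole 1 at distance r: E = 2kp₁/r³. Force on dipole 2 is F = p₂·dE/dr (gradient along axis).
dE/dr = −6kp₁/r⁴, so |F| = 6kp₁p₂/r⁴ (attractive for aligned moments).
F = 6(8.99×10⁹)(6.35×10⁻¹²)(4.71×10⁻¹¹)/(1.49)⁴ = 3.273×10⁻¹² N.

F ≈ 3.27×10⁻¹² N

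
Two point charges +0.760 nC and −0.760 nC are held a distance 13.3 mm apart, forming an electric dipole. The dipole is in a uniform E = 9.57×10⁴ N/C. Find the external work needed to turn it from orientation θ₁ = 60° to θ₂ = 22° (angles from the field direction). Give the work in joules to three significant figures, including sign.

W ≈ -4.13×10⁻⁷ J

Dipole moment p = qd = (7.60×10⁻¹⁰ C)(0.0133 m) = 1.011×10⁻¹¹ C·m.
W_ext = ΔU = U(θ₂) − U(θ₁) = −pE cosθ₂ − (−pE cosθ₁) = pE(cosθ₁ − cosθ₂).
W = (1.011×10⁻¹¹)(9.57×10⁴)·(cos60° − cos22°) = (9.675×10⁻⁷)·(-0.4272) = -4.133×10⁻⁷ J.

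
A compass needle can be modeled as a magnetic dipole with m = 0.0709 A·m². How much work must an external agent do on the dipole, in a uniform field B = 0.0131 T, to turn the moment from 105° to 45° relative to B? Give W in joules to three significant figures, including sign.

W_ext = ΔU = −mB cosθ₂ + mB cosθ₁ = mB(cosθ₁ − cosθ₂).
W = (0.0709)(0.0131)·(cos105° − cos45°) = (9.288×10⁻⁴)·(-0.9659) = -8.971×10⁻⁴ J.

W ≈ -8.97×10⁻⁴ J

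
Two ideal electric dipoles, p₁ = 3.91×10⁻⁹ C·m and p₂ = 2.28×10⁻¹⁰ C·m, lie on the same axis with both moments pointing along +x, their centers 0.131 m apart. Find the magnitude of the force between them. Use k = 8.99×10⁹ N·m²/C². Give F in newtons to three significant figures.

F ≈ 1.63×10⁻⁴ N

On-axis field of dipole 1 at distance r: E = 2kp₁/r³. Force on dipole 2 is F = p₂·dE/dr (gradient along axis).
dE/dr = −6kp₁/r⁴, so |F| = 6kp₁p₂/r⁴ (attractive for aligned moments).
F = 6(8.99×10⁹)(3.91×10⁻⁹)(2.28×10⁻¹⁰)/(0.131)⁴ = 1.633×10⁻⁴ N.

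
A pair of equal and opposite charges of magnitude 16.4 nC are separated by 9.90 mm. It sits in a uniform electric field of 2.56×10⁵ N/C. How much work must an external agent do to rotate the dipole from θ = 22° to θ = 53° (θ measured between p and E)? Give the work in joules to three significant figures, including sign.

Dipole moment p = qd = (1.64×10⁻⁸ C)(0.00990 m) = 1.624×10⁻¹⁰ C·m.
W_ext = ΔU = U(θ₂) − U(θ₁) = −pE cosθ₂ − (−pE cosθ₁) = pE(cosθ₁ − cosθ₂).
W = (1.624×10⁻¹⁰)(2.56×10⁵)·(cos22° − cos53°) = (4.157×10⁻⁵)·(+0.3254) = 1.353×10⁻⁵ J.

W ≈ 1.35×10⁻⁵ J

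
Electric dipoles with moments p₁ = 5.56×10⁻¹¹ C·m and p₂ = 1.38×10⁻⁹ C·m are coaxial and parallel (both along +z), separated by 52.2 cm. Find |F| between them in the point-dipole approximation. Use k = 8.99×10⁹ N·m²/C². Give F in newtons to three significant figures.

F ≈ 5.57×10⁻⁸ N

On-axis field of dipole 1 at distance r: E = 2kp₁/r³. Force on dipole 2 is F = p₂·dE/dr (gradient along axis).
dE/dr = −6kp₁/r⁴, so |F| = 6kp₁p₂/r⁴ (attractive for aligned moments).
F = 6(8.99×10⁹)(5.56×10⁻¹¹)(1.38×10⁻⁹)/(0.522)⁴ = 5.574×10⁻⁸ N.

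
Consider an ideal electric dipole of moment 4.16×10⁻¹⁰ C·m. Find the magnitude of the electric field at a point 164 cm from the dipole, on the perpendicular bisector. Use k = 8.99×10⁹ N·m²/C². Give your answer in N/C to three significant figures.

E ≈ 0.848 N/C

In the equatorial plane E = kp/r³.
E = (8.99×10⁹)(4.16×10⁻¹⁰) / (1.64)³ = 0.8479 N/C.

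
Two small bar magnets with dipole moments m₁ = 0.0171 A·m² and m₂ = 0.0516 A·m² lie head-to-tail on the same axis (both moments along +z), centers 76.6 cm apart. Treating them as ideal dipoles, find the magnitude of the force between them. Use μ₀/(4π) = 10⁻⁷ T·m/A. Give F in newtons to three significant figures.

On-axis B of dipole 1: B = (μ₀/4π)·2m₁/r³. Force on dipole 2: F = m₂·dB/dr.
dB/dr = −(μ₀/4π)·6m₁/r⁴, so |F| = (μ₀/4π)·6m₁m₂/r⁴.
F = 6(10⁻⁷)(0.0171)(0.0516)/(0.766)⁴ = 1.538×10⁻⁹ N.

F ≈ 1.54×10⁻⁹ N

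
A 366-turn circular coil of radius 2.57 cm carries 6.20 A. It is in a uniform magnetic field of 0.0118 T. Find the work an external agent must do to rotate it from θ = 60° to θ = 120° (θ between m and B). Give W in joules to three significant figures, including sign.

m = NIA = NIπa² = 366·(6.20)·π·(0.0257)² = 4.709 A·m².
W_ext = ΔU = −mB cosθ₂ + mB cosθ₁ = mB(cosθ₁ − cosθ₂).
W = (4.709)(0.0118)·(cos60° − cos120°) = (0.05557)·(+1.0000) = 0.05557 J.

W ≈ 0.0556 J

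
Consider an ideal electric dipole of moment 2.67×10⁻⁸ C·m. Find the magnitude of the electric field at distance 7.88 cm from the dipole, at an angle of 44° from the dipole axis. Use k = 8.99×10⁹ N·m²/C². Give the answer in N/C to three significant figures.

E ≈ 7.84×10⁵ N/C

At angle θ the dipole field magnitude is E = (kp/r³)·√(1 + 3cos²θ).
kp/r³ = (8.99×10⁹)(2.67×10⁻⁸) / (0.0788)³ = 4.906×10⁵ N/C.
√(1 + 3cos²44°) = √(1 + 3·0.5174) = √2.5523 ≈ 1.5976.
E ≈ 4.906×10⁵ × 1.598 = 7.837×10⁵ N/C.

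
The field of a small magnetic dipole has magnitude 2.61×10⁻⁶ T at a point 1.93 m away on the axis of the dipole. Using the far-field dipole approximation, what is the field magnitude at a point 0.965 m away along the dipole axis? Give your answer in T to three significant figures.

Dipole fields scale as 1/r³ in the far field; the geometry is the same at both points.
B₂ = B₁ · (r₁/r₂)³ = 2.61×10⁻⁶ · (1.93/0.965)³.
(r₁/r₂)³ = (2)³ = 8.
B₂ ≈ 2.088×10⁻⁵ T.

B ≈ 2.09×10⁻⁵ T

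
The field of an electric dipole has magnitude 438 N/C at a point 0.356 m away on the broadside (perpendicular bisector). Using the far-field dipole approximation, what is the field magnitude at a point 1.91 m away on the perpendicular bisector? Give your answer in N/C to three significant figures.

E ≈ 2.84 N/C

Dipole fields scale as 1/r³ in the far field; the geometry is the same at both points.
E₂ = E₁ · (r₁/r₂)³ = 438 · (0.356/1.91)³.
(r₁/r₂)³ = (0.1864)³ = 0.006475.
E₂ ≈ 2.836 N/C.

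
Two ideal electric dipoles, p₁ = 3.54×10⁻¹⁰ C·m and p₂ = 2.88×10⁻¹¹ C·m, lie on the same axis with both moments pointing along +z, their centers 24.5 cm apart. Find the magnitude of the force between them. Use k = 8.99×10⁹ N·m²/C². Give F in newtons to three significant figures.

F ≈ 1.53×10⁻⁷ N

On-axis field of dipole 1 at distance r: E = 2kp₁/r³. Force on dipole 2 is F = p₂·dE/dr (gradient along axis).
dE/dr = −6kp₁/r⁴, so |F| = 6kp₁p₂/r⁴ (attractive for aligned moments).
F = 6(8.99×10⁹)(3.54×10⁻¹⁰)(2.88×10⁻¹¹)/(0.245)⁴ = 1.526×10⁻⁷ N.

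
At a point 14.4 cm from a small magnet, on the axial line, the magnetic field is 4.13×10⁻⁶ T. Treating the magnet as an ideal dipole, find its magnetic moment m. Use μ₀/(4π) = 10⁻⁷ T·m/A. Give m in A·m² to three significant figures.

On axis B = (μ₀/4π)·2m/r³, so m = Br³·4π/(μ₀·2).
m = (4.13×10⁻⁶)·(0.144)³ / (2·10⁻⁷) = 0.06166 A·m².

m ≈ 0.0617 A·m²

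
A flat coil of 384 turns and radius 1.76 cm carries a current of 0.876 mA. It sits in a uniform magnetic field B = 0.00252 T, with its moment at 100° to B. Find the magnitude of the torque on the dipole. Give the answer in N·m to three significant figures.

τ ≈ 8.12×10⁻⁷ N·m

m = NIA = NIπa² = 384·(8.76×10⁻⁴)·π·(0.0176)² = 3.273×10⁻⁴ A·m².
Torque on a magnetic dipole: τ = mB sinθ.
τ = (3.273×10⁻⁴)(0.00252)·sin100° = 8.123×10⁻⁷ N·m.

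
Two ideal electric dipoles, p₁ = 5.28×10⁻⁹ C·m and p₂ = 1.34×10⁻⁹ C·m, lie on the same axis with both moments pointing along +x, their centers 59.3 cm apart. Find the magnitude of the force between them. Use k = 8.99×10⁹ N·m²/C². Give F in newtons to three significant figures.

On-axis field of dipole 1 at distance r: E = 2kp₁/r³. Force on dipole 2 is F = p₂·dE/dr (gradient along axis).
dE/dr = −6kp₁/r⁴, so |F| = 6kp₁p₂/r⁴ (attractive for aligned moments).
F = 6(8.99×10⁹)(5.28×10⁻⁹)(1.34×10⁻⁹)/(0.593)⁴ = 3.086×10⁻⁶ N.

F ≈ 3.09×10⁻⁶ N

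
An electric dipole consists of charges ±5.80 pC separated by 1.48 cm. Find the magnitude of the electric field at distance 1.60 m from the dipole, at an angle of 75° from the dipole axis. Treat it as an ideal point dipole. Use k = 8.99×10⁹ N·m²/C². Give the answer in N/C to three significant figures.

E ≈ 2.06×10⁻⁴ N/C

Dipole moment p = qd = (5.80×10⁻¹² C)(0.0148 m) = 8.584×10⁻¹⁴ C·m.
At angle θ the dipole field magnitude is E = (kp/r³)·√(1 + 3cos²θ).
kp/r³ = (8.99×10⁹)(8.584×10⁻¹⁴) / (1.60)³ = 1.884×10⁻⁴ N/C.
√(1 + 3cos²75°) = √(1 + 3·0.0670) = √1.2010 ≈ 1.0959.
E ≈ 1.884×10⁻⁴ × 1.096 = 2.065×10⁻⁴ N/C.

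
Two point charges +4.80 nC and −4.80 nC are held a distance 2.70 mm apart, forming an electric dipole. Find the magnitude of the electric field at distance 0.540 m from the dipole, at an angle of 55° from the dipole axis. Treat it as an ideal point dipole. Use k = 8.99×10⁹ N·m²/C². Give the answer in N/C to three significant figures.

Dipole moment p = qd = (4.80×10⁻⁹ C)(0.00270 m) = 1.296×10⁻¹¹ C·m.
At angle θ the dipole field magnitude is E = (kp/r³)·√(1 + 3cos²θ).
kp/r³ = (8.99×10⁹)(1.296×10⁻¹¹) / (0.540)³ = 0.7399 N/C.
√(1 + 3cos²55°) = √(1 + 3·0.3290) = √1.9870 ≈ 1.4096.
E ≈ 0.7399 × 1.410 = 1.043 N/C.

E ≈ 1.04 N/C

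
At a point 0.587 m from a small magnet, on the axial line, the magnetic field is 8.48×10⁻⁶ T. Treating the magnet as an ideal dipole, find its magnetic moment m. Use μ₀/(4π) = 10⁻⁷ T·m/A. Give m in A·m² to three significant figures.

On axis B = (μ₀/4π)·2m/r³, so m = Br³·4π/(μ₀·2).
m = (8.48×10⁻⁶)·(0.587)³ / (2·10⁻⁷) = 8.576 A·m².

m ≈ 8.58 A·m²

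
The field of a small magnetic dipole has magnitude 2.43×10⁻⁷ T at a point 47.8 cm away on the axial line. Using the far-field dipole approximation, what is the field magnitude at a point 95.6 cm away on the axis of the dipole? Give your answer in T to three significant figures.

B ≈ 3.04×10⁻⁸ T

Dipole fields scale as 1/r³ in the far field; the geometry is the same at both points.
B₂ = B₁ · (r₁/r₂)³ = 2.43×10⁻⁷ · (47.8/95.6)³.
(r₁/r₂)³ = (0.5)³ = 0.125.
B₂ ≈ 3.038×10⁻⁸ T.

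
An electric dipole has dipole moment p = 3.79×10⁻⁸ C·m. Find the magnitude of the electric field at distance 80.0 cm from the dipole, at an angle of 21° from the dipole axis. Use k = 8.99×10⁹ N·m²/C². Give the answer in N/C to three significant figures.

At angle θ the dipole field magnitude is E = (kp/r³)·√(1 + 3cos²θ).
kp/r³ = (8.99×10⁹)(3.79×10⁻⁸) / (0.800)³ = 665.5 N/C.
√(1 + 3cos²21°) = √(1 + 3·0.8716) = √3.6147 ≈ 1.9012.
E ≈ 665.5 × 1.901 = 1265 N/C.

E ≈ 1270 N/C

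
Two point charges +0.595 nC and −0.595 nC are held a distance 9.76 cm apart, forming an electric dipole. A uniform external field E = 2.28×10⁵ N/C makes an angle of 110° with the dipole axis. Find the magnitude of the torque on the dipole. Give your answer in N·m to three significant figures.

Dipole moment p = qd = (5.95×10⁻¹⁰ C)(0.0976 m) = 5.807×10⁻¹¹ C·m.
Torque on an electric dipole: τ = pE sinθ.
τ = (5.807×10⁻¹¹)(2.28×10⁵)·sin110° = 1.244×10⁻⁵ N·m.

τ ≈ 1.24×10⁻⁵ N·m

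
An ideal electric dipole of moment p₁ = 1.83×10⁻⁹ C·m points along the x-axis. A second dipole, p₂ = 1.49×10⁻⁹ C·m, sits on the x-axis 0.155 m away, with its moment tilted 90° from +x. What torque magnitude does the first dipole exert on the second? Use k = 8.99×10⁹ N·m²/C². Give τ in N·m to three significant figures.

The second dipole sits on the axis of the first, so the field there is axial: E₁ = 2kp₁/r³ along +x.
E₁ = 2(8.99×10⁹)(1.83×10⁻⁹)/(0.155)³ = 8836 N/C.
Torque on the second dipole: τ = p₂ E₁ sinθ.
τ = (1.49×10⁻⁹)(8836)·sin90° = 1.317×10⁻⁵ N·m.

τ ≈ 1.32×10⁻⁵ N·m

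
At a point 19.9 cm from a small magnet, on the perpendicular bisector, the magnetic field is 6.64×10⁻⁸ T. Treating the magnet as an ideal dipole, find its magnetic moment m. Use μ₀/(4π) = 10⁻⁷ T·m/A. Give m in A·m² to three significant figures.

In the equatorial plane B = (μ₀/4π)·m/r³, so m = Br³·4π/(μ₀).
m = (6.64×10⁻⁸)·(0.199)³ / (10⁻⁷) = 0.005233 A·m².

m ≈ 0.00523 A·m²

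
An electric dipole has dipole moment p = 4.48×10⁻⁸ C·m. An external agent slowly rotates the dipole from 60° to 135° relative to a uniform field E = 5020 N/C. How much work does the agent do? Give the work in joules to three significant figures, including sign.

W_ext = ΔU = U(θ₂) − U(θ₁) = −pE cosθ₂ − (−pE cosθ₁) = pE(cosθ₁ − cosθ₂).
W = (4.48×10⁻⁸)(5020)·(cos60° − cos135°) = (2.249×10⁻⁴)·(+1.2071) = 2.715×10⁻⁴ J.

W ≈ 2.71×10⁻⁴ J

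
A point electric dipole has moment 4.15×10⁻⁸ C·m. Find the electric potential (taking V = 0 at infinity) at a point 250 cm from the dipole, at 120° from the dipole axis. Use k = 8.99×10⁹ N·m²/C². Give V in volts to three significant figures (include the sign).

V ≈ -29.8 V

The dipole potential is V = kp cosθ / r².
V = (8.99×10⁹)(4.15×10⁻⁸)·cos120° / (2.50)² = -29.85 V.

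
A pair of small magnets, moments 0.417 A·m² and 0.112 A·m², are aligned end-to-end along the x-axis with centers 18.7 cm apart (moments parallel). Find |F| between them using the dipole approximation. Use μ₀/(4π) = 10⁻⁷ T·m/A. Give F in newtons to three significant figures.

On-axis B of dipole 1: B = (μ₀/4π)·2m₁/r³. Force on dipole 2: F = m₂·dB/dr.
dB/dr = −(μ₀/4π)·6m₁/r⁴, so |F| = (μ₀/4π)·6m₁m₂/r⁴.
F = 6(10⁻⁷)(0.417)(0.112)/(0.187)⁴ = 2.292×10⁻⁵ N.

F ≈ 2.29×10⁻⁵ N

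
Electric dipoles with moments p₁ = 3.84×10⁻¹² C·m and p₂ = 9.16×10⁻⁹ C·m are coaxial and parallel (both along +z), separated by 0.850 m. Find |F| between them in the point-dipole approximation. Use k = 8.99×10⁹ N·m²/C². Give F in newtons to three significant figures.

On-axis field of dipole 1 at distance r: E = 2kp₁/r³. Force on dipole 2 is F = p₂·dE/dr (gradient along axis).
dE/dr = −6kp₁/r⁴, so |F| = 6kp₁p₂/r⁴ (attractive for aligned moments).
F = 6(8.99×10⁹)(3.84×10⁻¹²)(9.16×10⁻⁹)/(0.850)⁴ = 3.635×10⁻⁹ N.

F ≈ 3.63×10⁻⁹ N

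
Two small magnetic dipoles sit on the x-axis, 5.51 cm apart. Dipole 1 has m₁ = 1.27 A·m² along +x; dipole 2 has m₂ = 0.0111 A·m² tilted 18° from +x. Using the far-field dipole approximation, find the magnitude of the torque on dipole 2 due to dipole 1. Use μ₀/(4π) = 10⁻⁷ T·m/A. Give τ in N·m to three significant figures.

τ ≈ 5.21×10⁻⁶ N·m

Dipole B is on the axis of dipole A, so B₁ there is axial: B₁ = (μ₀/4π)·2m₁/r³ along +x.
B₁ = 2(10⁻⁷)(1.27)/(0.0551)³ = 0.001518 T.
τ = m₂ B₁ sinθ.
τ = (0.0111)(0.001518)·sin18° = 5.208×10⁻⁶ N·m.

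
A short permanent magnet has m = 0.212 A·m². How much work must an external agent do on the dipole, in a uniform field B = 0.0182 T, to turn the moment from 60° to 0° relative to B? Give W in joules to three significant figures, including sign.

W ≈ -0.00193 J

W_ext = ΔU = −mB cosθ₂ + mB cosθ₁ = mB(cosθ₁ − cosθ₂).
W = (0.212)(0.0182)·(cos60° − cos0°) = (0.003858)·(-0.5000) = -0.001929 J.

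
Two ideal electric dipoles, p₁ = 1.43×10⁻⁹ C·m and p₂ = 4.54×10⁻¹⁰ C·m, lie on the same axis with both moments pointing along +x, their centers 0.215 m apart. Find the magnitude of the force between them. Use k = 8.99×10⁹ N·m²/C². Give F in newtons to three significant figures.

F ≈ 1.64×10⁻⁵ N

On-axis field of dipole 1 at distance r: E = 2kp₁/r³. Force on dipole 2 is F = p₂·dE/dr (gradient along axis).
dE/dr = −6kp₁/r⁴, so |F| = 6kp₁p₂/r⁴ (attractive for aligned moments).
F = 6(8.99×10⁹)(1.43×10⁻⁹)(4.54×10⁻¹⁰)/(0.215)⁴ = 1.639×10⁻⁵ N.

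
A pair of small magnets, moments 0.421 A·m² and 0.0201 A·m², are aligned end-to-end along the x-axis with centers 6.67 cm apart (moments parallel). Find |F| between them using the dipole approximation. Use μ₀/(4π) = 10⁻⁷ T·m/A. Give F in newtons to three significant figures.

F ≈ 2.57×10⁻⁴ N

On-axis B of dipole 1: B = (μ₀/4π)·2m₁/r³. Force on dipole 2: F = m₂·dB/dr.
dB/dr = −(μ₀/4π)·6m₁/r⁴, so |F| = (μ₀/4π)·6m₁m₂/r⁴.
F = 6(10⁻⁷)(0.421)(0.0201)/(0.0667)⁴ = 2.565×10⁻⁴ N.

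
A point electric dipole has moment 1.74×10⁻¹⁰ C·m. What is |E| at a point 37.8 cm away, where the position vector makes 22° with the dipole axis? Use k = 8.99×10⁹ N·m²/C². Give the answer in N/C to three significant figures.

At angle θ the dipole field magnitude is E = (kp/r³)·√(1 + 3cos²θ).
kp/r³ = (8.99×10⁹)(1.74×10⁻¹⁰) / (0.378)³ = 28.96 N/C.
√(1 + 3cos²22°) = √(1 + 3·0.8597) = √3.5790 ≈ 1.8918.
E ≈ 28.96 × 1.892 = 54.79 N/C.

E ≈ 54.8 N/C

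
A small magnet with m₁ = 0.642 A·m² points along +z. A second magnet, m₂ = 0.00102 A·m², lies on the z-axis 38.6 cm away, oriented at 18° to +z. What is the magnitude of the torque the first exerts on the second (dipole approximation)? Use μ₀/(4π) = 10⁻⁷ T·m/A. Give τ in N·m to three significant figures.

τ ≈ 7.04×10⁻¹⁰ N·m

Dipole B is on the axis of dipole A, so B₁ there is axial: B₁ = (μ₀/4π)·2m₁/r³ along +z.
B₁ = 2(10⁻⁷)(0.642)/(0.386)³ = 2.233×10⁻⁶ T.
τ = m₂ B₁ sinθ.
τ = (0.00102)(2.233×10⁻⁶)·sin18° = 7.037×10⁻¹⁰ N·m.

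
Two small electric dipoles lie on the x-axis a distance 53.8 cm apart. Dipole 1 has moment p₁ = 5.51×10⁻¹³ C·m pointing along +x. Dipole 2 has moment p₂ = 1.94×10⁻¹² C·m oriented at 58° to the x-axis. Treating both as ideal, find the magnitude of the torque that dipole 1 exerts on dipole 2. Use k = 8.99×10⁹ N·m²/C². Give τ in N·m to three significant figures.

The second dipole sits on the axis of the first, so the field there is axial: E₁ = 2kp₁/r³ along +x.
E₁ = 2(8.99×10⁹)(5.51×10⁻¹³)/(0.538)³ = 0.06362 N/C.
Torque on the second dipole: τ = p₂ E₁ sinθ.
τ = (1.94×10⁻¹²)(0.06362)·sin58° = 1.047×10⁻¹³ N·m.

τ ≈ 1.05×10⁻¹³ N·m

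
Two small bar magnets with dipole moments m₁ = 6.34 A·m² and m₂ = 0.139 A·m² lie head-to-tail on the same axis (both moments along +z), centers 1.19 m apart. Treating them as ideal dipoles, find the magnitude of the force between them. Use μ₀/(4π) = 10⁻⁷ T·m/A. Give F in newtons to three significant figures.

F ≈ 2.64×10⁻⁷ N

On-axis B of dipole 1: B = (μ₀/4π)·2m₁/r³. Force on dipole 2: F = m₂·dB/dr.
dB/dr = −(μ₀/4π)·6m₁/r⁴, so |F| = (μ₀/4π)·6m₁m₂/r⁴.
F = 6(10⁻⁷)(6.34)(0.139)/(1.19)⁴ = 2.637×10⁻⁷ N.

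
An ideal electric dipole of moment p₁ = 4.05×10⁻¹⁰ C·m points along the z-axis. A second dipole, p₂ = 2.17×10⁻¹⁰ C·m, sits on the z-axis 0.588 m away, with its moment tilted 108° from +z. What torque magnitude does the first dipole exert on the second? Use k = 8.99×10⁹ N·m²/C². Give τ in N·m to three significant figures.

The second dipole sits on the axis of the first, so the field there is axial: E₁ = 2kp₁/r³ along +z.
E₁ = 2(8.99×10⁹)(4.05×10⁻¹⁰)/(0.588)³ = 35.82 N/C.
Torque on the second dipole: τ = p₂ E₁ sinθ.
τ = (2.17×10⁻¹⁰)(35.82)·sin108° = 7.392×10⁻⁹ N·m.

τ ≈ 7.39×10⁻⁹ N·m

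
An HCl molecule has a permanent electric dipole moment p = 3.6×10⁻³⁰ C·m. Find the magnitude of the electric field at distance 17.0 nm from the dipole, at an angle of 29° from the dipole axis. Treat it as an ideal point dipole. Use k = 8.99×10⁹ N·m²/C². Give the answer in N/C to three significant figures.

At angle θ the dipole field magnitude is E = (kp/r³)·√(1 + 3cos²θ).
kp/r³ = (8.99×10⁹)(3.60×10⁻³⁰) / (1.70×10⁻⁸)³ = 6587 N/C.
√(1 + 3cos²29°) = √(1 + 3·0.7650) = √3.2949 ≈ 1.8152.
E ≈ 6587 × 1.815 = 1.196×10⁴ N/C.

E ≈ 1.20×10⁴ N/C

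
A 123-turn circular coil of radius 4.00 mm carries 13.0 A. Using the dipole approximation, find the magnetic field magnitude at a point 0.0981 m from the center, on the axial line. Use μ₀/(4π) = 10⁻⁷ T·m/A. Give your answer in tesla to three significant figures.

m = NIA = NIπa² = 123·(13.0)·π·(0.00400)² = 0.08037 A·m².
On axis B = (μ₀/4π)·2m/r³.
B = 2·(10⁻⁷)·(0.08037) / (0.0981)³ = 1.703×10⁻⁵ T.

B ≈ 1.70×10⁻⁵ T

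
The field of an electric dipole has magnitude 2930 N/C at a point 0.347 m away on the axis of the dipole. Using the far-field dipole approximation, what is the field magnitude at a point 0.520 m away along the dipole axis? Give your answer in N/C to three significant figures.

E ≈ 871 N/C

Dipole fields scale as 1/r³ in the far field; the geometry is the same at both points.
E₂ = E₁ · (r₁/r₂)³ = 2930 · (0.347/0.520)³.
(r₁/r₂)³ = (0.6673)³ = 0.2972.
E₂ ≈ 870.7 N/C.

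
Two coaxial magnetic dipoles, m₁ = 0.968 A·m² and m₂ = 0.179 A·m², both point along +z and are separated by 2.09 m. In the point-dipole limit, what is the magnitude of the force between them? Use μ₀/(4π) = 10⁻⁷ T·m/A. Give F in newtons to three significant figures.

F ≈ 5.45×10⁻⁹ N

On-axis B of dipole 1: B = (μ₀/4π)·2m₁/r³. Force on dipole 2: F = m₂·dB/dr.
dB/dr = −(μ₀/4π)·6m₁/r⁴, so |F| = (μ₀/4π)·6m₁m₂/r⁴.
F = 6(10⁻⁷)(0.968)(0.179)/(2.09)⁴ = 5.449×10⁻⁹ N.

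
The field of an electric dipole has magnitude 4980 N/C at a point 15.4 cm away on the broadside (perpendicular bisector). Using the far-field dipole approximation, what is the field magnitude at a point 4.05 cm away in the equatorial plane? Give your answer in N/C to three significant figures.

E ≈ 2.74×10⁵ N/C

Dipole fields scale as 1/r³ in the far field; the geometry is the same at both points.
E₂ = E₁ · (r₁/r₂)³ = 4980 · (15.4/4.05)³.
(r₁/r₂)³ = (3.802)³ = 54.98.
E₂ ≈ 2.738×10⁵ N/C.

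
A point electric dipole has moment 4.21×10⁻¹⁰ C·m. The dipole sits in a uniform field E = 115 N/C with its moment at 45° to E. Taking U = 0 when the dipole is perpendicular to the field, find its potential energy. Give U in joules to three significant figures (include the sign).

U ≈ -3.42×10⁻⁸ J

U = −p·E = −pE cosθ.
U = −(4.21×10⁻¹⁰)(115)·cos45° = -3.423×10⁻⁸ J.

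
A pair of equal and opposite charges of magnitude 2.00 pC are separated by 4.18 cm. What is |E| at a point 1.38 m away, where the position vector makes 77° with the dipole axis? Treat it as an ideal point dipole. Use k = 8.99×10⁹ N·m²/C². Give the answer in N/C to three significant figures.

Dipole moment p = qd = (2.00×10⁻¹² C)(0.0418 m) = 8.36×10⁻¹⁴ C·m.
At angle θ the dipole field magnitude is E = (kp/r³)·√(1 + 3cos²θ).
kp/r³ = (8.99×10⁹)(8.36×10⁻¹⁴) / (1.38)³ = 2.860×10⁻⁴ N/C.
√(1 + 3cos²77°) = √(1 + 3·0.0506) = √1.1518 ≈ 1.0732.
E ≈ 2.860×10⁻⁴ × 1.073 = 3.069×10⁻⁴ N/C.

E ≈ 3.07×10⁻⁴ N/C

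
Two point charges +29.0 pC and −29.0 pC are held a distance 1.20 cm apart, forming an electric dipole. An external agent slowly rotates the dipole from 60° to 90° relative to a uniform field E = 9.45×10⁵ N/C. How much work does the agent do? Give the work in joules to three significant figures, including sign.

W ≈ 1.64×10⁻⁷ J

Dipole moment p = qd = (2.90×10⁻¹¹ C)(0.0120 m) = 3.48×10⁻¹³ C·m.
W_ext = ΔU = U(θ₂) − U(θ₁) = −pE cosθ₂ − (−pE cosθ₁) = pE(cosθ₁ − cosθ₂).
W = (3.48×10⁻¹³)(9.45×10⁵)·(cos60° − cos90°) = (3.289×10⁻⁷)·(+0.5000) = 1.644×10⁻⁷ J.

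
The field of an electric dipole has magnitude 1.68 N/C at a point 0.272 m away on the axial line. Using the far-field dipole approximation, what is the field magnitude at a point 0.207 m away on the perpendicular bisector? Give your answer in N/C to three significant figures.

Dipole fields scale as 1/r³ in the far field.
The axial field is twice the equatorial field at the same r, so the geometry factor is 1/2.
E₂ = E₁ · (1/2) · (r₁/r₂)³ = 1.68 · 0.5 · (0.272/0.207)³.
(r₁/r₂)³ = (1.314)³ = 2.269.
E₂ ≈ 1.906 N/C.

E ≈ 1.91 N/C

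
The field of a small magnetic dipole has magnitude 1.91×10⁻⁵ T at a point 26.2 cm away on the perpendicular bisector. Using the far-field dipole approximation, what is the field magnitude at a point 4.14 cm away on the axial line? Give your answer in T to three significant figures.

B ≈ 0.00968 T

Dipole fields scale as 1/r³ in the far field.
The axial field is twice the equatorial field at the same r, so the geometry factor is 2/1.
B₂ = B₁ · (2/1) · (r₁/r₂)³ = 1.91×10⁻⁵ · 2 · (26.2/4.14)³.
(r₁/r₂)³ = (6.329)³ = 253.5.
B₂ ≈ 0.009682 T.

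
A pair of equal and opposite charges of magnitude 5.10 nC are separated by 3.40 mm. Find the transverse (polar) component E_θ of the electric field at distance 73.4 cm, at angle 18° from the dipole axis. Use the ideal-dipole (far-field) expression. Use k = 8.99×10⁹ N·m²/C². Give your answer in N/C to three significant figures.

E_θ ≈ 0.122 N/C

Dipole moment p = qd = (5.10×10⁻⁹ C)(0.00340 m) = 1.734×10⁻¹¹ C·m.
For a dipole, E_θ = (kp sinθ)/r³.
kp/r³ = (8.99×10⁹)(1.734×10⁻¹¹)/(0.734)³ = 0.3942 N/C.
E_θ = 0.3942·sin18° = 0.1218 N/C.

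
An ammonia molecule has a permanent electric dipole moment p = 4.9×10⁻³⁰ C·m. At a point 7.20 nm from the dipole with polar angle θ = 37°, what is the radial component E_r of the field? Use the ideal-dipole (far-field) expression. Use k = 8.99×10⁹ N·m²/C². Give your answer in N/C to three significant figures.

For a dipole, E_r = (2kp cosθ)/r³.
kp/r³ = (8.99×10⁹)(4.90×10⁻³⁰)/(7.20×10⁻⁹)³ = 1.180×10⁵ N/C.
E_r = 2·1.180×10⁵·cos37° = 1.885×10⁵ N/C.

E_r ≈ 1.89×10⁵ N/C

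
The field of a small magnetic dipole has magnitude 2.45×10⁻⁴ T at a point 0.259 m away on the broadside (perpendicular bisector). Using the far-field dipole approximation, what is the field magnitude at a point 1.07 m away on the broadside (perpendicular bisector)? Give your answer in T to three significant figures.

Dipole fields scale as 1/r³ in the far field; the geometry is the same at both points.
B₂ = B₁ · (r₁/r₂)³ = 2.45×10⁻⁴ · (0.259/1.07)³.
(r₁/r₂)³ = (0.2421)³ = 0.01418.
B₂ ≈ 3.475×10⁻⁶ T.

B ≈ 3.47×10⁻⁶ T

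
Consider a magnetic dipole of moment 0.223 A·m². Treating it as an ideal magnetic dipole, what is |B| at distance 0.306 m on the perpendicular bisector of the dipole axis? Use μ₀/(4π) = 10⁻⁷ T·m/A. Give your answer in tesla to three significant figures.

B ≈ 7.78×10⁻⁷ T

In the equatorial plane B = (μ₀/4π)·m/r³ (half the axial value).
B = (10⁻⁷)·(0.223) / (0.306)³ = 7.783×10⁻⁷ T.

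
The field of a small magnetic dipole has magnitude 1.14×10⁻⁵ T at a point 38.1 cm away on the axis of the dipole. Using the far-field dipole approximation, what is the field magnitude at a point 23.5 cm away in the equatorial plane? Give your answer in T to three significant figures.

B ≈ 2.43×10⁻⁵ T

Dipole fields scale as 1/r³ in the far field.
The axial field is twice the equatorial field at the same r, so the geometry factor is 1/2.
B₂ = B₁ · (1/2) · (r₁/r₂)³ = 1.14×10⁻⁵ · 0.5 · (38.1/23.5)³.
(r₁/r₂)³ = (1.621)³ = 4.262.
B₂ ≈ 2.429×10⁻⁵ T.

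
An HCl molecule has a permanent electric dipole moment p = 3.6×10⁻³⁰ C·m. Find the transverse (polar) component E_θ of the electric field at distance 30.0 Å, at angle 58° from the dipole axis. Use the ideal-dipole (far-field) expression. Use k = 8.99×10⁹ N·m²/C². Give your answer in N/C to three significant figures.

E_θ ≈ 1.02×10⁶ N/C

For a dipole, E_θ = (kp sinθ)/r³.
kp/r³ = (8.99×10⁹)(3.60×10⁻³⁰)/(3.00×10⁻⁹)³ = 1.199×10⁶ N/C.
E_θ = 1.199×10⁶·sin58° = 1.017×10⁶ N/C.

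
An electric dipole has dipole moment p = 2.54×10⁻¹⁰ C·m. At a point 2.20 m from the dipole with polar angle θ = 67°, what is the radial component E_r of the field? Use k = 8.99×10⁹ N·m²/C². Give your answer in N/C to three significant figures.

E_r ≈ 0.168 N/C

For a dipole, E_r = (2kp cosθ)/r³.
kp/r³ = (8.99×10⁹)(2.54×10⁻¹⁰)/(2.20)³ = 0.2144 N/C.
E_r = 2·0.2144·cos67° = 0.1676 N/C.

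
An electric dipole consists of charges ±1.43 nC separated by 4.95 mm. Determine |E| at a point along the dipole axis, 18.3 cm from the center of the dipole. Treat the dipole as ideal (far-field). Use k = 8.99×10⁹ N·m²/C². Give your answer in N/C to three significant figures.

Dipole moment p = qd = (1.43×10⁻⁹ C)(0.00495 m) = 7.079×10⁻¹² C·m.
On the dipole axis E = 2kp/r³.
E = 2·(8.99×10⁹)(7.079×10⁻¹²) / (0.183)³ = 20.77 N/C.

E ≈ 20.8 N/C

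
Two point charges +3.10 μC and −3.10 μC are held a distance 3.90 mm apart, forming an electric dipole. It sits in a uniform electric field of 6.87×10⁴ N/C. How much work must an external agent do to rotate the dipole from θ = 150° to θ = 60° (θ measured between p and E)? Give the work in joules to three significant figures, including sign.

W ≈ -0.00113 J

Dipole moment p = qd = (3.10×10⁻⁶ C)(0.00390 m) = 1.209×10⁻⁸ C·m.
W_ext = ΔU = U(θ₂) − U(θ₁) = −pE cosθ₂ − (−pE cosθ₁) = pE(cosθ₁ − cosθ₂).
W = (1.209×10⁻⁸)(6.87×10⁴)·(cos150° − cos60°) = (8.306×10⁻⁴)·(-1.3660) = -0.001135 J.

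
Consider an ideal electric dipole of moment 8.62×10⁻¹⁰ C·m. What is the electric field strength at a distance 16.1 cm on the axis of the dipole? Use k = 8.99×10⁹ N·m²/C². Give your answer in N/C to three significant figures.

On the dipole axis E = 2kp/r³.
E = 2·(8.99×10⁹)(8.62×10⁻¹⁰) / (0.161)³ = 3714 N/C.

E ≈ 3710 N/C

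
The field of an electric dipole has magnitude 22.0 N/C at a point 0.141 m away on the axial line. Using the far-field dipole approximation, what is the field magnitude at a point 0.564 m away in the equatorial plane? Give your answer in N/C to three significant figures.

Dipole fields scale as 1/r³ in the far field.
The axial field is twice the equatorial field at the same r, so the geometry factor is 1/2.
E₂ = E₁ · (1/2) · (r₁/r₂)³ = 22.0 · 0.5 · (0.141/0.564)³.
(r₁/r₂)³ = (0.25)³ = 0.01562.
E₂ ≈ 0.1719 N/C.

E ≈ 0.172 N/C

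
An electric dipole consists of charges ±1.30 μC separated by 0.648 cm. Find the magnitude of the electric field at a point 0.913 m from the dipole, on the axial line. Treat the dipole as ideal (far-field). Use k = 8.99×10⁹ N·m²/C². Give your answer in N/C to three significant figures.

E ≈ 199 N/C

Dipole moment p = qd = (1.30×10⁻⁶ C)(0.00648 m) = 8.424×10⁻⁹ C·m.
On the dipole axis E = 2kp/r³.
E = 2·(8.99×10⁹)(8.424×10⁻⁹) / (0.913)³ = 199.0 N/C.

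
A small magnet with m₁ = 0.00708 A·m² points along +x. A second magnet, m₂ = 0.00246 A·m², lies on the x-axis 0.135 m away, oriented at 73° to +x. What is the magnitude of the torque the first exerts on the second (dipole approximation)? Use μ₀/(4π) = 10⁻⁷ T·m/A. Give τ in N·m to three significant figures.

τ ≈ 1.35×10⁻⁹ N·m

Dipole B is on the axis of dipole A, so B₁ there is axial: B₁ = (μ₀/4π)·2m₁/r³ along +x.
B₁ = 2(10⁻⁷)(0.00708)/(0.135)³ = 5.755×10⁻⁷ T.
τ = m₂ B₁ sinθ.
τ = (0.00246)(5.755×10⁻⁷)·sin73° = 1.354×10⁻⁹ N·m.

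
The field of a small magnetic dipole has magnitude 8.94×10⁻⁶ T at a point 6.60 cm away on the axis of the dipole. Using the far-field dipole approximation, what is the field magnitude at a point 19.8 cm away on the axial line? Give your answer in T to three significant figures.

B ≈ 3.31×10⁻⁷ T

Dipole fields scale as 1/r³ in the far field; the geometry is the same at both points.
B₂ = B₁ · (r₁/r₂)³ = 8.94×10⁻⁶ · (6.60/19.8)³.
(r₁/r₂)³ = (0.3333)³ = 0.03704.
B₂ ≈ 3.311×10⁻⁷ T.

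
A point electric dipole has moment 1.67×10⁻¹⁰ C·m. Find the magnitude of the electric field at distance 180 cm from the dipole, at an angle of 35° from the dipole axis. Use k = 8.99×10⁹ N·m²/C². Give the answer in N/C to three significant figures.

E ≈ 0.447 N/C

At angle θ the dipole field magnitude is E = (kp/r³)·√(1 + 3cos²θ).
kp/r³ = (8.99×10⁹)(1.67×10⁻¹⁰) / (1.80)³ = 0.2574 N/C.
√(1 + 3cos²35°) = √(1 + 3·0.6710) = √3.0130 ≈ 1.7358.
E ≈ 0.2574 × 1.736 = 0.4468 N/C.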